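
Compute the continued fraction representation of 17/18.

[0; 1, 17]

Run the Euclidean algorithm on 17 and 18; the successive quotients are the partial quotients a_0, a_1, ... (each step inverts the fractional part left over by the previous one):
  17 = 0*18 + 17, so a_0 = 0.
  18 = 1*17 + 1, so a_1 = 1.
  17 = 17*1 + 0, so a_2 = 17.
The remainder reaches 0 after 3 divisions, so the expansion has 3 partial quotients, read off in order.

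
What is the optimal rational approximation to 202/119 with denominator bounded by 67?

73/43

Expand x = 202/119 as a continued fraction with the Euclidean algorithm:
  202 = 1*119 + 83, so a_0 = 1.
  119 = 1*83 + 36, so a_1 = 1.
  83 = 2*36 + 11, so a_2 = 2.
  36 = 3*11 + 3, so a_3 = 3.
  11 = 3*3 + 2, so a_4 = 3.
  3 = 1*2 + 1, so a_5 = 1.
  2 = 2*1 + 0, so a_6 = 2.
so x = [1; 1, 2, 3, 3, 1, 2].
Convergents (p_i = a_i*p_{i-1} + p_{i-2}, q_i = a_i*q_{i-1} + q_{i-2} with p_{-2}=0, p_{-1}=1, q_{-2}=1, q_{-1}=0), until the denominator exceeds 67:
  i=0: a_0=1, p_0 = 1*1 + 0 = 1, q_0 = 1*0 + 1 = 1.
  i=1: a_1=1, p_1 = 1*1 + 1 = 2, q_1 = 1*1 + 0 = 1.
  i=2: a_2=2, p_2 = 2*2 + 1 = 5, q_2 = 2*1 + 1 = 3.
  i=3: a_3=3, p_3 = 3*5 + 2 = 17, q_3 = 3*3 + 1 = 10.
  i=4: a_4=3, p_4 = 3*17 + 5 = 56, q_4 = 3*10 + 3 = 33.
  i=5: a_5=1, p_5 = 1*56 + 17 = 73, q_5 = 1*33 + 10 = 43.
  i=6: a_6=2, p_6 = 2*73 + 56 = 202, q_6 = 2*43 + 33 = 119.
q_6 = 119 > 67, so the last convergent with denominator <= 67 is p_5/q_5 = 73/43.
The closest fraction with denominator <= 67 is either p_5/q_5 or the intermediate fraction (k*p_5 + p_4)/(k*q_5 + q_4) with the largest k >= 1 whose denominator stays <= 67; these approach x as k grows, and every other convergent or intermediate fraction in range is farther away.
Largest k: floor((67 - q_4)/q_5) = floor((67 - 33)/43) = 0.
Since k = 0, no intermediate fraction beyond p_5/q_5 has denominator <= 67, so the convergent 73/43 is the closest (its error is |202*43 - 73*119|/(119*43) = 1/5117).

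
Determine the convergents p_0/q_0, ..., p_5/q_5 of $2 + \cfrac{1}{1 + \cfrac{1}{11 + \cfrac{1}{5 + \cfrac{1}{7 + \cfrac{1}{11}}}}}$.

2/1, 3/1, 35/12, 178/61, 1281/439, 14269/4890

Using the convergent recurrence p_i = a_i*p_{i-1} + p_{i-2}, q_i = a_i*q_{i-1} + q_{i-2} with p_{-2}=0, p_{-1}=1, q_{-2}=1, q_{-1}=0:
  i=0: a_0=2, p_0 = 2*1 + 0 = 2, q_0 = 2*0 + 1 = 1.
  i=1: a_1=1, p_1 = 1*2 + 1 = 3, q_1 = 1*1 + 0 = 1.
  i=2: a_2=11, p_2 = 11*3 + 2 = 35, q_2 = 11*1 + 1 = 12.
  i=3: a_3=5, p_3 = 5*35 + 3 = 178, q_3 = 5*12 + 1 = 61.
  i=4: a_4=7, p_4 = 7*178 + 35 = 1281, q_4 = 7*61 + 12 = 439.
  i=5: a_5=11, p_5 = 11*1281 + 178 = 14269, q_5 = 11*439 + 61 = 4890.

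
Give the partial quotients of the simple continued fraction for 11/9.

Run the Euclidean algorithm on 11 and 9; the successive quotients are the partial quotients a_0, a_1, ... (each step inverts the fractional part left over by the previous one):
  11 = 1*9 + 2, so a_0 = 1.
  9 = 4*2 + 1, so a_1 = 4.
  2 = 2*1 + 0, so a_2 = 2.
The remainder reaches 0 after 3 divisions, so the expansion has 3 partial quotients, read off in order.

[1; 4, 2]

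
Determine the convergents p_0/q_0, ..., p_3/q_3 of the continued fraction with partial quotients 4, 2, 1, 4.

4/1, 9/2, 13/3, 61/14

Using the convergent recurrence p_i = a_i*p_{i-1} + p_{i-2}, q_i = a_i*q_{i-1} + q_{i-2} with p_{-2}=0, p_{-1}=1, q_{-2}=1, q_{-1}=0:
  i=0: a_0=4, p_0 = 4*1 + 0 = 4, q_0 = 4*0 + 1 = 1.
  i=1: a_1=2, p_1 = 2*4 + 1 = 9, q_1 = 2*1 + 0 = 2.
  i=2: a_2=1, p_2 = 1*9 + 4 = 13, q_2 = 1*2 + 1 = 3.
  i=3: a_3=4, p_3 = 4*13 + 9 = 61, q_3 = 4*3 + 2 = 14.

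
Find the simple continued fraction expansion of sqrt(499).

[22; (2, 1, 21, 1, 2, 44)]

Write x_i = (sqrt(499) + m_i)/d_i with (m_0, d_0) = (0, 1). a_0 = floor(sqrt(499)) = 22, since 22^2 = 484 <= 499 < 529 = 23^2.
Iterate m_{i+1} = d_i*a_i - m_i, d_{i+1} = (499 - m_{i+1}^2)/d_i, a_{i+1} = floor((a_0 + m_{i+1})/d_{i+1}):
  m_1 = 1*22 - 0 = 22, d_1 = (499 - 22^2)/1 = 15/1 = 15, a_1 = floor((22 + 22)/15) = 2.
  m_2 = 15*2 - 22 = 8, d_2 = (499 - 8^2)/15 = 435/15 = 29, a_2 = floor((22 + 8)/29) = 1.
  m_3 = 29*1 - 8 = 21, d_3 = (499 - 21^2)/29 = 58/29 = 2, a_3 = floor((22 + 21)/2) = 21.
  m_4 = 2*21 - 21 = 21, d_4 = (499 - 21^2)/2 = 58/2 = 29, a_4 = floor((22 + 21)/29) = 1.
  m_5 = 29*1 - 21 = 8, d_5 = (499 - 8^2)/29 = 435/29 = 15, a_5 = floor((22 + 8)/15) = 2.
  m_6 = 15*2 - 8 = 22, d_6 = (499 - 22^2)/15 = 15/15 = 1, a_6 = floor((22 + 22)/1) = 44.
  m_7 = 1*44 - 22 = 22, d_7 = (499 - 22^2)/1 = 15/1 = 15: (m_7, d_7) = (m_1, d_1) = (22, 15), so from here the quotients repeat a_1, ..., a_6; the period length is 6.
Hence the expansion of sqrt(499) is a_0 = 22 followed by the repeating block 2, 1, 21, 1, 2, 44 (period 6).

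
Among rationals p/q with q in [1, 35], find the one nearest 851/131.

Expand x = 851/131 as a continued fraction with the Euclidean algorithm:
  851 = 6*131 + 65, so a_0 = 6.
  131 = 2*65 + 1, so a_1 = 2.
  65 = 65*1 + 0, so a_2 = 65.
so x = [6; 2, 65].
Convergents (p_i = a_i*p_{i-1} + p_{i-2}, q_i = a_i*q_{i-1} + q_{i-2} with p_{-2}=0, p_{-1}=1, q_{-2}=1, q_{-1}=0), until the denominator exceeds 35:
  i=0: a_0=6, p_0 = 6*1 + 0 = 6, q_0 = 6*0 + 1 = 1.
  i=1: a_1=2, p_1 = 2*6 + 1 = 13, q_1 = 2*1 + 0 = 2.
  i=2: a_2=65, p_2 = 65*13 + 6 = 851, q_2 = 65*2 + 1 = 131.
q_2 = 131 > 35, so the last convergent with denominator <= 35 is p_1/q_1 = 13/2.
The closest fraction with denominator <= 35 is either p_1/q_1 or the intermediate fraction (k*p_1 + p_0)/(k*q_1 + q_0) with the largest k >= 1 whose denominator stays <= 35; these approach x as k grows, and every other convergent or intermediate fraction in range is farther away.
Largest k: floor((35 - q_0)/q_1) = floor((35 - 1)/2) = 17.
That gives (17*13 + 6)/(17*2 + 1) = 227/35.
Compare the errors: |x - 13/2| = |851*2 - 13*131|/(131*2) = 1/262, and |x - 227/35| = |851*35 - 227*131|/(131*35) = 48/4585.
Cross-multiplying, 1*4585 = 4585 < 12576 = 48*262, so 1/262 is smaller: the convergent 13/2 is closer to x than 227/35.

13/2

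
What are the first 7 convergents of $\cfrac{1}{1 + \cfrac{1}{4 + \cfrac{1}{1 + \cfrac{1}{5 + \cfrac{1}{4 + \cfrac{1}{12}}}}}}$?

0/1, 1/1, 4/5, 5/6, 29/35, 121/146, 1481/1787

Using the convergent recurrence p_i = a_i*p_{i-1} + p_{i-2}, q_i = a_i*q_{i-1} + q_{i-2} with p_{-2}=0, p_{-1}=1, q_{-2}=1, q_{-1}=0:
  i=0: a_0=0, p_0 = 0*1 + 0 = 0, q_0 = 0*0 + 1 = 1.
  i=1: a_1=1, p_1 = 1*0 + 1 = 1, q_1 = 1*1 + 0 = 1.
  i=2: a_2=4, p_2 = 4*1 + 0 = 4, q_2 = 4*1 + 1 = 5.
  i=3: a_3=1, p_3 = 1*4 + 1 = 5, q_3 = 1*5 + 1 = 6.
  i=4: a_4=5, p_4 = 5*5 + 4 = 29, q_4 = 5*6 + 5 = 35.
  i=5: a_5=4, p_5 = 4*29 + 5 = 121, q_5 = 4*35 + 6 = 146.
  i=6: a_6=12, p_6 = 12*121 + 29 = 1481, q_6 = 12*146 + 35 = 1787.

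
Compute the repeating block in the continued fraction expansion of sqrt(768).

[27; (1, 2, 2, 13, 2, 2, 1, 54)]

Write x_i = (sqrt(768) + m_i)/d_i with (m_0, d_0) = (0, 1). a_0 = floor(sqrt(768)) = 27, since 27^2 = 729 <= 768 < 784 = 28^2.
Iterate m_{i+1} = d_i*a_i - m_i, d_{i+1} = (768 - m_{i+1}^2)/d_i, a_{i+1} = floor((a_0 + m_{i+1})/d_{i+1}):
  m_1 = 1*27 - 0 = 27, d_1 = (768 - 27^2)/1 = 39/1 = 39, a_1 = floor((27 + 27)/39) = 1.
  m_2 = 39*1 - 27 = 12, d_2 = (768 - 12^2)/39 = 624/39 = 16, a_2 = floor((27 + 12)/16) = 2.
  m_3 = 16*2 - 12 = 20, d_3 = (768 - 20^2)/16 = 368/16 = 23, a_3 = floor((27 + 20)/23) = 2.
  m_4 = 23*2 - 20 = 26, d_4 = (768 - 26^2)/23 = 92/23 = 4, a_4 = floor((27 + 26)/4) = 13.
  m_5 = 4*13 - 26 = 26, d_5 = (768 - 26^2)/4 = 92/4 = 23, a_5 = floor((27 + 26)/23) = 2.
  m_6 = 23*2 - 26 = 20, d_6 = (768 - 20^2)/23 = 368/23 = 16, a_6 = floor((27 + 20)/16) = 2.
  m_7 = 16*2 - 20 = 12, d_7 = (768 - 12^2)/16 = 624/16 = 39, a_7 = floor((27 + 12)/39) = 1.
  m_8 = 39*1 - 12 = 27, d_8 = (768 - 27^2)/39 = 39/39 = 1, a_8 = floor((27 + 27)/1) = 54.
  m_9 = 1*54 - 27 = 27, d_9 = (768 - 27^2)/1 = 39/1 = 39: (m_9, d_9) = (m_1, d_1) = (27, 39), so from here the quotients repeat a_1, ..., a_8; the period length is 8.
Hence the expansion of sqrt(768) is a_0 = 27 followed by the repeating block 1, 2, 2, 13, 2, 2, 1, 54 (period 8).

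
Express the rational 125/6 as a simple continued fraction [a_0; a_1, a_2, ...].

[20; 1, 5]

Run the Euclidean algorithm on 125 and 6; the successive quotients are the partial quotients a_0, a_1, ... (each step inverts the fractional part left over by the previous one):
  125 = 20*6 + 5, so a_0 = 20.
  6 = 1*5 + 1, so a_1 = 1.
  5 = 5*1 + 0, so a_2 = 5.
The remainder reaches 0 after 3 divisions, so the expansion has 3 partial quotients, read off in order.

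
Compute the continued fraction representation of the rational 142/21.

Run the Euclidean algorithm on 142 and 21; the successive quotients are the partial quotients a_0, a_1, ... (each step inverts the fractional part left over by the previous one):
  142 = 6*21 + 16, so a_0 = 6.
  21 = 1*16 + 5, so a_1 = 1.
  16 = 3*5 + 1, so a_2 = 3.
  5 = 5*1 + 0, so a_3 = 5.
The remainder reaches 0 after 4 divisions, so the expansion has 4 partial quotients, read off in order.

[6; 1, 3, 5]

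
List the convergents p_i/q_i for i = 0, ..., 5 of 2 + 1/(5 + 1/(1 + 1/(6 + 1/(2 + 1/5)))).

2/1, 11/5, 13/6, 89/41, 191/88, 1044/481

Using the convergent recurrence p_i = a_i*p_{i-1} + p_{i-2}, q_i = a_i*q_{i-1} + q_{i-2} with p_{-2}=0, p_{-1}=1, q_{-2}=1, q_{-1}=0:
  i=0: a_0=2, p_0 = 2*1 + 0 = 2, q_0 = 2*0 + 1 = 1.
  i=1: a_1=5, p_1 = 5*2 + 1 = 11, q_1 = 5*1 + 0 = 5.
  i=2: a_2=1, p_2 = 1*11 + 2 = 13, q_2 = 1*5 + 1 = 6.
  i=3: a_3=6, p_3 = 6*13 + 11 = 89, q_3 = 6*6 + 5 = 41.
  i=4: a_4=2, p_4 = 2*89 + 13 = 191, q_4 = 2*41 + 6 = 88.
  i=5: a_5=5, p_5 = 5*191 + 89 = 1044, q_5 = 5*88 + 41 = 481.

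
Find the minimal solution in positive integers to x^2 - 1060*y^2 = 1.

First expand sqrt(1060) as a continued fraction. With x_i = (sqrt(1060) + m_i)/d_i and (m_0, d_0) = (0, 1): a_0 = floor(sqrt(1060)) = 32, since 32^2 = 1024 <= 1060 < 1089 = 33^2.
Iterate m_{i+1} = d_i*a_i - m_i, d_{i+1} = (1060 - m_{i+1}^2)/d_i, a_{i+1} = floor((a_0 + m_{i+1})/d_{i+1}):
  m_1 = 1*32 - 0 = 32, d_1 = (1060 - 32^2)/1 = 36/1 = 36, a_1 = floor((32 + 32)/36) = 1.
  m_2 = 36*1 - 32 = 4, d_2 = (1060 - 4^2)/36 = 1044/36 = 29, a_2 = floor((32 + 4)/29) = 1.
  m_3 = 29*1 - 4 = 25, d_3 = (1060 - 25^2)/29 = 435/29 = 15, a_3 = floor((32 + 25)/15) = 3.
  m_4 = 15*3 - 25 = 20, d_4 = (1060 - 20^2)/15 = 660/15 = 44, a_4 = floor((32 + 20)/44) = 1.
  m_5 = 44*1 - 20 = 24, d_5 = (1060 - 24^2)/44 = 484/44 = 11, a_5 = floor((32 + 24)/11) = 5.
  m_6 = 11*5 - 24 = 31, d_6 = (1060 - 31^2)/11 = 99/11 = 9, a_6 = floor((32 + 31)/9) = 7.
  m_7 = 9*7 - 31 = 32, d_7 = (1060 - 32^2)/9 = 36/9 = 4, a_7 = floor((32 + 32)/4) = 16.
  m_8 = 4*16 - 32 = 32, d_8 = (1060 - 32^2)/4 = 36/4 = 9, a_8 = floor((32 + 32)/9) = 7.
  m_9 = 9*7 - 32 = 31, d_9 = (1060 - 31^2)/9 = 99/9 = 11, a_9 = floor((32 + 31)/11) = 5.
  m_10 = 11*5 - 31 = 24, d_10 = (1060 - 24^2)/11 = 484/11 = 44, a_10 = floor((32 + 24)/44) = 1.
  m_11 = 44*1 - 24 = 20, d_11 = (1060 - 20^2)/44 = 660/44 = 15, a_11 = floor((32 + 20)/15) = 3.
  m_12 = 15*3 - 20 = 25, d_12 = (1060 - 25^2)/15 = 435/15 = 29, a_12 = floor((32 + 25)/29) = 1.
  m_13 = 29*1 - 25 = 4, d_13 = (1060 - 4^2)/29 = 1044/29 = 36, a_13 = floor((32 + 4)/36) = 1.
  m_14 = 36*1 - 4 = 32, d_14 = (1060 - 32^2)/36 = 36/36 = 1, a_14 = floor((32 + 32)/1) = 64.
  m_15 = 1*64 - 32 = 32, d_15 = (1060 - 32^2)/1 = 36/1 = 36: (m_15, d_15) = (m_1, d_1) = (32, 36), so from here the quotients repeat a_1, ..., a_14; the period length is 14.
So sqrt(1060) = [32; (1, 1, 3, 1, 5, 7, 16, 7, 5, 1, 3, 1, 1, 64)] with period length k = 14.
k is even, so the fundamental solution of x^2 - 1060y^2 = 1 is (p_{k-1}, q_{k-1}) = (p_13, q_13); compute convergents through index 13.
Convergents (p_i = a_i*p_{i-1} + p_{i-2}, q_i = a_i*q_{i-1} + q_{i-2} with p_{-2}=0, p_{-1}=1, q_{-2}=1, q_{-1}=0):
  i=0: a_0=32, p_0 = 32*1 + 0 = 32, q_0 = 32*0 + 1 = 1.
  i=1: a_1=1, p_1 = 1*32 + 1 = 33, q_1 = 1*1 + 0 = 1.
  i=2: a_2=1, p_2 = 1*33 + 32 = 65, q_2 = 1*1 + 1 = 2.
  i=3: a_3=3, p_3 = 3*65 + 33 = 228, q_3 = 3*2 + 1 = 7.
  i=4: a_4=1, p_4 = 1*228 + 65 = 293, q_4 = 1*7 + 2 = 9.
  i=5: a_5=5, p_5 = 5*293 + 228 = 1693, q_5 = 5*9 + 7 = 52.
  i=6: a_6=7, p_6 = 7*1693 + 293 = 12144, q_6 = 7*52 + 9 = 373.
  i=7: a_7=16, p_7 = 16*12144 + 1693 = 195997, q_7 = 16*373 + 52 = 6020.
  i=8: a_8=7, p_8 = 7*195997 + 12144 = 1384123, q_8 = 7*6020 + 373 = 42513.
  i=9: a_9=5, p_9 = 5*1384123 + 195997 = 7116612, q_9 = 5*42513 + 6020 = 218585.
  i=10: a_10=1, p_10 = 1*7116612 + 1384123 = 8500735, q_10 = 1*218585 + 42513 = 261098.
  i=11: a_11=3, p_11 = 3*8500735 + 7116612 = 32618817, q_11 = 3*261098 + 218585 = 1001879.
  i=12: a_12=1, p_12 = 1*32618817 + 8500735 = 41119552, q_12 = 1*1001879 + 261098 = 1262977.
  i=13: a_13=1, p_13 = 1*41119552 + 32618817 = 73738369, q_13 = 1*1262977 + 1001879 = 2264856.
Check: 73738369^2 - 1060*2264856^2 = 5437347062780161 - 5437347062780160 = 1, so (x, y) = (73738369, 2264856) solves the equation, and by the theorem it is the least positive solution.

(x, y) = (73738369, 2264856)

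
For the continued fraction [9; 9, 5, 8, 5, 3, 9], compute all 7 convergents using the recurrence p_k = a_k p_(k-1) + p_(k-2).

9/1, 82/9, 419/46, 3434/377, 17589/1931, 56201/6170, 523398/57461

Using the convergent recurrence p_i = a_i*p_{i-1} + p_{i-2}, q_i = a_i*q_{i-1} + q_{i-2} with p_{-2}=0, p_{-1}=1, q_{-2}=1, q_{-1}=0:
  i=0: a_0=9, p_0 = 9*1 + 0 = 9, q_0 = 9*0 + 1 = 1.
  i=1: a_1=9, p_1 = 9*9 + 1 = 82, q_1 = 9*1 + 0 = 9.
  i=2: a_2=5, p_2 = 5*82 + 9 = 419, q_2 = 5*9 + 1 = 46.
  i=3: a_3=8, p_3 = 8*419 + 82 = 3434, q_3 = 8*46 + 9 = 377.
  i=4: a_4=5, p_4 = 5*3434 + 419 = 17589, q_4 = 5*377 + 46 = 1931.
  i=5: a_5=3, p_5 = 3*17589 + 3434 = 56201, q_5 = 3*1931 + 377 = 6170.
  i=6: a_6=9, p_6 = 9*56201 + 17589 = 523398, q_6 = 9*6170 + 1931 = 57461.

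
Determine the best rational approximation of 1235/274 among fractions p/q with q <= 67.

302/67

Expand x = 1235/274 as a continued fraction with the Euclidean algorithm:
  1235 = 4*274 + 139, so a_0 = 4.
  274 = 1*139 + 135, so a_1 = 1.
  139 = 1*135 + 4, so a_2 = 1.
  135 = 33*4 + 3, so a_3 = 33.
  4 = 1*3 + 1, so a_4 = 1.
  3 = 3*1 + 0, so a_5 = 3.
so x = [4; 1, 1, 33, 1, 3].
Convergents (p_i = a_i*p_{i-1} + p_{i-2}, q_i = a_i*q_{i-1} + q_{i-2} with p_{-2}=0, p_{-1}=1, q_{-2}=1, q_{-1}=0), until the denominator exceeds 67:
  i=0: a_0=4, p_0 = 4*1 + 0 = 4, q_0 = 4*0 + 1 = 1.
  i=1: a_1=1, p_1 = 1*4 + 1 = 5, q_1 = 1*1 + 0 = 1.
  i=2: a_2=1, p_2 = 1*5 + 4 = 9, q_2 = 1*1 + 1 = 2.
  i=3: a_3=33, p_3 = 33*9 + 5 = 302, q_3 = 33*2 + 1 = 67.
  i=4: a_4=1, p_4 = 1*302 + 9 = 311, q_4 = 1*67 + 2 = 69.
q_4 = 69 > 67, so the last convergent with denominator <= 67 is p_3/q_3 = 302/67.
The closest fraction with denominator <= 67 is either p_3/q_3 or the intermediate fraction (k*p_3 + p_2)/(k*q_3 + q_2) with the largest k >= 1 whose denominator stays <= 67; these approach x as k grows, and every other convergent or intermediate fraction in range is farther away.
Largest k: floor((67 - q_2)/q_3) = floor((67 - 2)/67) = 0.
Since k = 0, no intermediate fraction beyond p_3/q_3 has denominator <= 67, so the convergent 302/67 is the closest (its error is |1235*67 - 302*274|/(274*67) = 3/18358).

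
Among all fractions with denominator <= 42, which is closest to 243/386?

Expand x = 243/386 as a continued fraction with the Euclidean algorithm:
  243 = 0*386 + 243, so a_0 = 0.
  386 = 1*243 + 143, so a_1 = 1.
  243 = 1*143 + 100, so a_2 = 1.
  143 = 1*100 + 43, so a_3 = 1.
  100 = 2*43 + 14, so a_4 = 2.
  43 = 3*14 + 1, so a_5 = 3.
  14 = 14*1 + 0, so a_6 = 14.
so x = [0; 1, 1, 1, 2, 3, 14].
Convergents (p_i = a_i*p_{i-1} + p_{i-2}, q_i = a_i*q_{i-1} + q_{i-2} with p_{-2}=0, p_{-1}=1, q_{-2}=1, q_{-1}=0), until the denominator exceeds 42:
  i=0: a_0=0, p_0 = 0*1 + 0 = 0, q_0 = 0*0 + 1 = 1.
  i=1: a_1=1, p_1 = 1*0 + 1 = 1, q_1 = 1*1 + 0 = 1.
  i=2: a_2=1, p_2 = 1*1 + 0 = 1, q_2 = 1*1 + 1 = 2.
  i=3: a_3=1, p_3 = 1*1 + 1 = 2, q_3 = 1*2 + 1 = 3.
  i=4: a_4=2, p_4 = 2*2 + 1 = 5, q_4 = 2*3 + 2 = 8.
  i=5: a_5=3, p_5 = 3*5 + 2 = 17, q_5 = 3*8 + 3 = 27.
  i=6: a_6=14, p_6 = 14*17 + 5 = 243, q_6 = 14*27 + 8 = 386.
q_6 = 386 > 42, so the last convergent with denominator <= 42 is p_5/q_5 = 17/27.
The closest fraction with denominator <= 42 is either p_5/q_5 or the intermediate fraction (k*p_5 + p_4)/(k*q_5 + q_4) with the largest k >= 1 whose denominator stays <= 42; these approach x as k grows, and every other convergent or intermediate fraction in range is farther away.
Largest k: floor((42 - q_4)/q_5) = floor((42 - 8)/27) = 1.
That gives (1*17 + 5)/(1*27 + 8) = 22/35.
Compare the errors: |x - 17/27| = |243*27 - 17*386|/(386*27) = 1/10422, and |x - 22/35| = |243*35 - 22*386|/(386*35) = 13/13510.
Cross-multiplying, 1*13510 = 13510 < 135486 = 13*10422, so 1/10422 is smaller: the convergent 17/27 is closer to x than 22/35.

17/27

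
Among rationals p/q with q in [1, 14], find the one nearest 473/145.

Expand x = 473/145 as a continued fraction with the Euclidean algorithm:
  473 = 3*145 + 38, so a_0 = 3.
  145 = 3*38 + 31, so a_1 = 3.
  38 = 1*31 + 7, so a_2 = 1.
  31 = 4*7 + 3, so a_3 = 4.
  7 = 2*3 + 1, so a_4 = 2.
  3 = 3*1 + 0, so a_5 = 3.
so x = [3; 3, 1, 4, 2, 3].
Convergents (p_i = a_i*p_{i-1} + p_{i-2}, q_i = a_i*q_{i-1} + q_{i-2} with p_{-2}=0, p_{-1}=1, q_{-2}=1, q_{-1}=0), until the denominator exceeds 14:
  i=0: a_0=3, p_0 = 3*1 + 0 = 3, q_0 = 3*0 + 1 = 1.
  i=1: a_1=3, p_1 = 3*3 + 1 = 10, q_1 = 3*1 + 0 = 3.
  i=2: a_2=1, p_2 = 1*10 + 3 = 13, q_2 = 1*3 + 1 = 4.
  i=3: a_3=4, p_3 = 4*13 + 10 = 62, q_3 = 4*4 + 3 = 19.
q_3 = 19 > 14, so the last convergent with denominator <= 14 is p_2/q_2 = 13/4.
The closest fraction with denominator <= 14 is either p_2/q_2 or the intermediate fraction (k*p_2 + p_1)/(k*q_2 + q_1) with the largest k >= 1 whose denominator stays <= 14; these approach x as k grows, and every other convergent or intermediate fraction in range is farther away.
Largest k: floor((14 - q_1)/q_2) = floor((14 - 3)/4) = 2.
That gives (2*13 + 10)/(2*4 + 3) = 36/11.
Compare the errors: |x - 13/4| = |473*4 - 13*145|/(145*4) = 7/580, and |x - 36/11| = |473*11 - 36*145|/(145*11) = 17/1595.
Cross-multiplying, 17*580 = 9860 < 11165 = 7*1595, so 17/1595 is smaller: the intermediate fraction 36/11 is closer to x than 13/4.

36/11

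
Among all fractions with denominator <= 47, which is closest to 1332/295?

Expand x = 1332/295 as a continued fraction with the Euclidean algorithm:
  1332 = 4*295 + 152, so a_0 = 4.
  295 = 1*152 + 143, so a_1 = 1.
  152 = 1*143 + 9, so a_2 = 1.
  143 = 15*9 + 8, so a_3 = 15.
  9 = 1*8 + 1, so a_4 = 1.
  8 = 8*1 + 0, so a_5 = 8.
so x = [4; 1, 1, 15, 1, 8].
Convergents (p_i = a_i*p_{i-1} + p_{i-2}, q_i = a_i*q_{i-1} + q_{i-2} with p_{-2}=0, p_{-1}=1, q_{-2}=1, q_{-1}=0), until the denominator exceeds 47:
  i=0: a_0=4, p_0 = 4*1 + 0 = 4, q_0 = 4*0 + 1 = 1.
  i=1: a_1=1, p_1 = 1*4 + 1 = 5, q_1 = 1*1 + 0 = 1.
  i=2: a_2=1, p_2 = 1*5 + 4 = 9, q_2 = 1*1 + 1 = 2.
  i=3: a_3=15, p_3 = 15*9 + 5 = 140, q_3 = 15*2 + 1 = 31.
  i=4: a_4=1, p_4 = 1*140 + 9 = 149, q_4 = 1*31 + 2 = 33.
  i=5: a_5=8, p_5 = 8*149 + 140 = 1332, q_5 = 8*33 + 31 = 295.
q_5 = 295 > 47, so the last convergent with denominator <= 47 is p_4/q_4 = 149/33.
The closest fraction with denominator <= 47 is either p_4/q_4 or the intermediate fraction (k*p_4 + p_3)/(k*q_4 + q_3) with the largest k >= 1 whose denominator stays <= 47; these approach x as k grows, and every other convergent or intermediate fraction in range is farther away.
Largest k: floor((47 - q_3)/q_4) = floor((47 - 31)/33) = 0.
Since k = 0, no intermediate fraction beyond p_4/q_4 has denominator <= 47, so the convergent 149/33 is the closest (its error is |1332*33 - 149*295|/(295*33) = 1/9735).

149/33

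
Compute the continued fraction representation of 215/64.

Run the Euclidean algorithm on 215 and 64; the successive quotients are the partial quotients a_0, a_1, ... (each step inverts the fractional part left over by the previous one):
  215 = 3*64 + 23, so a_0 = 3.
  64 = 2*23 + 18, so a_1 = 2.
  23 = 1*18 + 5, so a_2 = 1.
  18 = 3*5 + 3, so a_3 = 3.
  5 = 1*3 + 2, so a_4 = 1.
  3 = 1*2 + 1, so a_5 = 1.
  2 = 2*1 + 0, so a_6 = 2.
The remainder reaches 0 after 7 divisions, so the expansion has 7 partial quotients, read off in order.

[3; 2, 1, 3, 1, 1, 2]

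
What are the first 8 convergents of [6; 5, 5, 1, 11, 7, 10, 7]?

Using the convergent recurrence p_i = a_i*p_{i-1} + p_{i-2}, q_i = a_i*q_{i-1} + q_{i-2} with p_{-2}=0, p_{-1}=1, q_{-2}=1, q_{-1}=0:
  i=0: a_0=6, p_0 = 6*1 + 0 = 6, q_0 = 6*0 + 1 = 1.
  i=1: a_1=5, p_1 = 5*6 + 1 = 31, q_1 = 5*1 + 0 = 5.
  i=2: a_2=5, p_2 = 5*31 + 6 = 161, q_2 = 5*5 + 1 = 26.
  i=3: a_3=1, p_3 = 1*161 + 31 = 192, q_3 = 1*26 + 5 = 31.
  i=4: a_4=11, p_4 = 11*192 + 161 = 2273, q_4 = 11*31 + 26 = 367.
  i=5: a_5=7, p_5 = 7*2273 + 192 = 16103, q_5 = 7*367 + 31 = 2600.
  i=6: a_6=10, p_6 = 10*16103 + 2273 = 163303, q_6 = 10*2600 + 367 = 26367.
  i=7: a_7=7, p_7 = 7*163303 + 16103 = 1159224, q_7 = 7*26367 + 2600 = 187169.

6/1, 31/5, 161/26, 192/31, 2273/367, 16103/2600, 163303/26367, 1159224/187169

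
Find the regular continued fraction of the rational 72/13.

[5; 1, 1, 6]

Run the Euclidean algorithm on 72 and 13; the successive quotients are the partial quotients a_0, a_1, ... (each step inverts the fractional part left over by the previous one):
  72 = 5*13 + 7, so a_0 = 5.
  13 = 1*7 + 6, so a_1 = 1.
  7 = 1*6 + 1, so a_2 = 1.
  6 = 6*1 + 0, so a_3 = 6.
The remainder reaches 0 after 4 divisions, so the expansion has 4 partial quotients, read off in order.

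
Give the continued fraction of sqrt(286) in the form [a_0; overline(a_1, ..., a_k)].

[16; overline(1, 10, 3, 3, 2, 3, 3, 10, 1, 32)]

Write x_i = (sqrt(286) + m_i)/d_i with (m_0, d_0) = (0, 1). a_0 = floor(sqrt(286)) = 16, since 16^2 = 256 <= 286 < 289 = 17^2.
Iterate m_{i+1} = d_i*a_i - m_i, d_{i+1} = (286 - m_{i+1}^2)/d_i, a_{i+1} = floor((a_0 + m_{i+1})/d_{i+1}):
  m_1 = 1*16 - 0 = 16, d_1 = (286 - 16^2)/1 = 30/1 = 30, a_1 = floor((16 + 16)/30) = 1.
  m_2 = 30*1 - 16 = 14, d_2 = (286 - 14^2)/30 = 90/30 = 3, a_2 = floor((16 + 14)/3) = 10.
  m_3 = 3*10 - 14 = 16, d_3 = (286 - 16^2)/3 = 30/3 = 10, a_3 = floor((16 + 16)/10) = 3.
  m_4 = 10*3 - 16 = 14, d_4 = (286 - 14^2)/10 = 90/10 = 9, a_4 = floor((16 + 14)/9) = 3.
  m_5 = 9*3 - 14 = 13, d_5 = (286 - 13^2)/9 = 117/9 = 13, a_5 = floor((16 + 13)/13) = 2.
  m_6 = 13*2 - 13 = 13, d_6 = (286 - 13^2)/13 = 117/13 = 9, a_6 = floor((16 + 13)/9) = 3.
  m_7 = 9*3 - 13 = 14, d_7 = (286 - 14^2)/9 = 90/9 = 10, a_7 = floor((16 + 14)/10) = 3.
  m_8 = 10*3 - 14 = 16, d_8 = (286 - 16^2)/10 = 30/10 = 3, a_8 = floor((16 + 16)/3) = 10.
  m_9 = 3*10 - 16 = 14, d_9 = (286 - 14^2)/3 = 90/3 = 30, a_9 = floor((16 + 14)/30) = 1.
  m_10 = 30*1 - 14 = 16, d_10 = (286 - 16^2)/30 = 30/30 = 1, a_10 = floor((16 + 16)/1) = 32.
  m_11 = 1*32 - 16 = 16, d_11 = (286 - 16^2)/1 = 30/1 = 30: (m_11, d_11) = (m_1, d_1) = (16, 30), so from here the quotients repeat a_1, ..., a_10; the period length is 10.
Hence the expansion of sqrt(286) is a_0 = 16 followed by the repeating block 1, 10, 3, 3, 2, 3, 3, 10, 1, 32 (period 10).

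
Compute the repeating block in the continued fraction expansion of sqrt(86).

[9; (3, 1, 1, 1, 8, 1, 1, 1, 3, 18)]

Write x_i = (sqrt(86) + m_i)/d_i with (m_0, d_0) = (0, 1). a_0 = floor(sqrt(86)) = 9, since 9^2 = 81 <= 86 < 100 = 10^2.
Iterate m_{i+1} = d_i*a_i - m_i, d_{i+1} = (86 - m_{i+1}^2)/d_i, a_{i+1} = floor((a_0 + m_{i+1})/d_{i+1}):
  m_1 = 1*9 - 0 = 9, d_1 = (86 - 9^2)/1 = 5/1 = 5, a_1 = floor((9 + 9)/5) = 3.
  m_2 = 5*3 - 9 = 6, d_2 = (86 - 6^2)/5 = 50/5 = 10, a_2 = floor((9 + 6)/10) = 1.
  m_3 = 10*1 - 6 = 4, d_3 = (86 - 4^2)/10 = 70/10 = 7, a_3 = floor((9 + 4)/7) = 1.
  m_4 = 7*1 - 4 = 3, d_4 = (86 - 3^2)/7 = 77/7 = 11, a_4 = floor((9 + 3)/11) = 1.
  m_5 = 11*1 - 3 = 8, d_5 = (86 - 8^2)/11 = 22/11 = 2, a_5 = floor((9 + 8)/2) = 8.
  m_6 = 2*8 - 8 = 8, d_6 = (86 - 8^2)/2 = 22/2 = 11, a_6 = floor((9 + 8)/11) = 1.
  m_7 = 11*1 - 8 = 3, d_7 = (86 - 3^2)/11 = 77/11 = 7, a_7 = floor((9 + 3)/7) = 1.
  m_8 = 7*1 - 3 = 4, d_8 = (86 - 4^2)/7 = 70/7 = 10, a_8 = floor((9 + 4)/10) = 1.
  m_9 = 10*1 - 4 = 6, d_9 = (86 - 6^2)/10 = 50/10 = 5, a_9 = floor((9 + 6)/5) = 3.
  m_10 = 5*3 - 6 = 9, d_10 = (86 - 9^2)/5 = 5/5 = 1, a_10 = floor((9 + 9)/1) = 18.
  m_11 = 1*18 - 9 = 9, d_11 = (86 - 9^2)/1 = 5/1 = 5: (m_11, d_11) = (m_1, d_1) = (9, 5), so from here the quotients repeat a_1, ..., a_10; the period length is 10.
Hence the expansion of sqrt(86) is a_0 = 9 followed by the repeating block 3, 1, 1, 1, 8, 1, 1, 1, 3, 18 (period 10).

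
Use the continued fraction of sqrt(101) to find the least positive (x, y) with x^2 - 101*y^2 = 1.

First expand sqrt(101) as a continued fraction. With x_i = (sqrt(101) + m_i)/d_i and (m_0, d_0) = (0, 1): a_0 = floor(sqrt(101)) = 10, since 10^2 = 100 <= 101 < 121 = 11^2.
Iterate m_{i+1} = d_i*a_i - m_i, d_{i+1} = (101 - m_{i+1}^2)/d_i, a_{i+1} = floor((a_0 + m_{i+1})/d_{i+1}):
  m_1 = 1*10 - 0 = 10, d_1 = (101 - 10^2)/1 = 1/1 = 1, a_1 = floor((10 + 10)/1) = 20.
  m_2 = 1*20 - 10 = 10, d_2 = (101 - 10^2)/1 = 1/1 = 1: (m_2, d_2) = (m_1, d_1) = (10, 1), so from here the quotient a_1 repeats; the period length is 1.
So sqrt(101) = [10; (20)] with period length k = 1.
k is odd, so (p_{k-1}, q_{k-1}) only solves x^2 - 101y^2 = -1 and the fundamental solution of x^2 - 101y^2 = 1 is (p_{2k-1}, q_{2k-1}) = (p_1, q_1); compute convergents through index 1, running through the period twice.
Convergents (p_i = a_i*p_{i-1} + p_{i-2}, q_i = a_i*q_{i-1} + q_{i-2} with p_{-2}=0, p_{-1}=1, q_{-2}=1, q_{-1}=0):
  i=0: a_0=10, p_0 = 10*1 + 0 = 10, q_0 = 10*0 + 1 = 1.
  i=1: a_1=20, p_1 = 20*10 + 1 = 201, q_1 = 20*1 + 0 = 20.
Indeed p_0^2 - 101*q_0^2 = 100 - 101 = -1, not +1.
Check: 201^2 - 101*20^2 = 40401 - 40400 = 1, so (x, y) = (201, 20) solves the equation, and by the theorem it is the least positive solution.

(x, y) = (201, 20)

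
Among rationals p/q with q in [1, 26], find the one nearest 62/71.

7/8

Expand x = 62/71 as a continued fraction with the Euclidean algorithm:
  62 = 0*71 + 62, so a_0 = 0.
  71 = 1*62 + 9, so a_1 = 1.
  62 = 6*9 + 8, so a_2 = 6.
  9 = 1*8 + 1, so a_3 = 1.
  8 = 8*1 + 0, so a_4 = 8.
so x = [0; 1, 6, 1, 8].
Convergents (p_i = a_i*p_{i-1} + p_{i-2}, q_i = a_i*q_{i-1} + q_{i-2} with p_{-2}=0, p_{-1}=1, q_{-2}=1, q_{-1}=0), until the denominator exceeds 26:
  i=0: a_0=0, p_0 = 0*1 + 0 = 0, q_0 = 0*0 + 1 = 1.
  i=1: a_1=1, p_1 = 1*0 + 1 = 1, q_1 = 1*1 + 0 = 1.
  i=2: a_2=6, p_2 = 6*1 + 0 = 6, q_2 = 6*1 + 1 = 7.
  i=3: a_3=1, p_3 = 1*6 + 1 = 7, q_3 = 1*7 + 1 = 8.
  i=4: a_4=8, p_4 = 8*7 + 6 = 62, q_4 = 8*8 + 7 = 71.
q_4 = 71 > 26, so the last convergent with denominator <= 26 is p_3/q_3 = 7/8.
The closest fraction with denominator <= 26 is either p_3/q_3 or the intermediate fraction (k*p_3 + p_2)/(k*q_3 + q_2) with the largest k >= 1 whose denominator stays <= 26; these approach x as k grows, and every other convergent or intermediate fraction in range is farther away.
Largest k: floor((26 - q_2)/q_3) = floor((26 - 7)/8) = 2.
That gives (2*7 + 6)/(2*8 + 7) = 20/23.
Compare the errors: |x - 7/8| = |62*8 - 7*71|/(71*8) = 1/568, and |x - 20/23| = |62*23 - 20*71|/(71*23) = 6/1633.
Cross-multiplying, 1*1633 = 1633 < 3408 = 6*568, so 1/568 is smaller: the convergent 7/8 is closer to x than 20/23.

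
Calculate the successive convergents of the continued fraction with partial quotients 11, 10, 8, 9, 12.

11/1, 111/10, 899/81, 8202/739, 99323/8949

Using the convergent recurrence p_i = a_i*p_{i-1} + p_{i-2}, q_i = a_i*q_{i-1} + q_{i-2} with p_{-2}=0, p_{-1}=1, q_{-2}=1, q_{-1}=0:
  i=0: a_0=11, p_0 = 11*1 + 0 = 11, q_0 = 11*0 + 1 = 1.
  i=1: a_1=10, p_1 = 10*11 + 1 = 111, q_1 = 10*1 + 0 = 10.
  i=2: a_2=8, p_2 = 8*111 + 11 = 899, q_2 = 8*10 + 1 = 81.
  i=3: a_3=9, p_3 = 9*899 + 111 = 8202, q_3 = 9*81 + 10 = 739.
  i=4: a_4=12, p_4 = 12*8202 + 899 = 99323, q_4 = 12*739 + 81 = 8949.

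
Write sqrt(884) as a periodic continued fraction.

Write x_i = (sqrt(884) + m_i)/d_i with (m_0, d_0) = (0, 1). a_0 = floor(sqrt(884)) = 29, since 29^2 = 841 <= 884 < 900 = 30^2.
Iterate m_{i+1} = d_i*a_i - m_i, d_{i+1} = (884 - m_{i+1}^2)/d_i, a_{i+1} = floor((a_0 + m_{i+1})/d_{i+1}):
  m_1 = 1*29 - 0 = 29, d_1 = (884 - 29^2)/1 = 43/1 = 43, a_1 = floor((29 + 29)/43) = 1.
  m_2 = 43*1 - 29 = 14, d_2 = (884 - 14^2)/43 = 688/43 = 16, a_2 = floor((29 + 14)/16) = 2.
  m_3 = 16*2 - 14 = 18, d_3 = (884 - 18^2)/16 = 560/16 = 35, a_3 = floor((29 + 18)/35) = 1.
  m_4 = 35*1 - 18 = 17, d_4 = (884 - 17^2)/35 = 595/35 = 17, a_4 = floor((29 + 17)/17) = 2.
  m_5 = 17*2 - 17 = 17, d_5 = (884 - 17^2)/17 = 595/17 = 35, a_5 = floor((29 + 17)/35) = 1.
  m_6 = 35*1 - 17 = 18, d_6 = (884 - 18^2)/35 = 560/35 = 16, a_6 = floor((29 + 18)/16) = 2.
  m_7 = 16*2 - 18 = 14, d_7 = (884 - 14^2)/16 = 688/16 = 43, a_7 = floor((29 + 14)/43) = 1.
  m_8 = 43*1 - 14 = 29, d_8 = (884 - 29^2)/43 = 43/43 = 1, a_8 = floor((29 + 29)/1) = 58.
  m_9 = 1*58 - 29 = 29, d_9 = (884 - 29^2)/1 = 43/1 = 43: (m_9, d_9) = (m_1, d_1) = (29, 43), so from here the quotients repeat a_1, ..., a_8; the period length is 8.
Hence the expansion of sqrt(884) is a_0 = 29 followed by the repeating block 1, 2, 1, 2, 1, 2, 1, 58 (period 8).

[29; (1, 2, 1, 2, 1, 2, 1, 58)]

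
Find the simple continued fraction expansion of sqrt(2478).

[49; (1, 3, 1, 1, 6, 1, 1, 3, 1, 98)]

Write x_i = (sqrt(2478) + m_i)/d_i with (m_0, d_0) = (0, 1). a_0 = floor(sqrt(2478)) = 49, since 49^2 = 2401 <= 2478 < 2500 = 50^2.
Iterate m_{i+1} = d_i*a_i - m_i, d_{i+1} = (2478 - m_{i+1}^2)/d_i, a_{i+1} = floor((a_0 + m_{i+1})/d_{i+1}):
  m_1 = 1*49 - 0 = 49, d_1 = (2478 - 49^2)/1 = 77/1 = 77, a_1 = floor((49 + 49)/77) = 1.
  m_2 = 77*1 - 49 = 28, d_2 = (2478 - 28^2)/77 = 1694/77 = 22, a_2 = floor((49 + 28)/22) = 3.
  m_3 = 22*3 - 28 = 38, d_3 = (2478 - 38^2)/22 = 1034/22 = 47, a_3 = floor((49 + 38)/47) = 1.
  m_4 = 47*1 - 38 = 9, d_4 = (2478 - 9^2)/47 = 2397/47 = 51, a_4 = floor((49 + 9)/51) = 1.
  m_5 = 51*1 - 9 = 42, d_5 = (2478 - 42^2)/51 = 714/51 = 14, a_5 = floor((49 + 42)/14) = 6.
  m_6 = 14*6 - 42 = 42, d_6 = (2478 - 42^2)/14 = 714/14 = 51, a_6 = floor((49 + 42)/51) = 1.
  m_7 = 51*1 - 42 = 9, d_7 = (2478 - 9^2)/51 = 2397/51 = 47, a_7 = floor((49 + 9)/47) = 1.
  m_8 = 47*1 - 9 = 38, d_8 = (2478 - 38^2)/47 = 1034/47 = 22, a_8 = floor((49 + 38)/22) = 3.
  m_9 = 22*3 - 38 = 28, d_9 = (2478 - 28^2)/22 = 1694/22 = 77, a_9 = floor((49 + 28)/77) = 1.
  m_10 = 77*1 - 28 = 49, d_10 = (2478 - 49^2)/77 = 77/77 = 1, a_10 = floor((49 + 49)/1) = 98.
  m_11 = 1*98 - 49 = 49, d_11 = (2478 - 49^2)/1 = 77/1 = 77: (m_11, d_11) = (m_1, d_1) = (49, 77), so from here the quotients repeat a_1, ..., a_10; the period length is 10.
Hence the expansion of sqrt(2478) is a_0 = 49 followed by the repeating block 1, 3, 1, 1, 6, 1, 1, 3, 1, 98 (period 10).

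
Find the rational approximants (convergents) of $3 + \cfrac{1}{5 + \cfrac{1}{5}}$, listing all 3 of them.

3/1, 16/5, 83/26

Using the convergent recurrence p_i = a_i*p_{i-1} + p_{i-2}, q_i = a_i*q_{i-1} + q_{i-2} with p_{-2}=0, p_{-1}=1, q_{-2}=1, q_{-1}=0:
  i=0: a_0=3, p_0 = 3*1 + 0 = 3, q_0 = 3*0 + 1 = 1.
  i=1: a_1=5, p_1 = 5*3 + 1 = 16, q_1 = 5*1 + 0 = 5.
  i=2: a_2=5, p_2 = 5*16 + 3 = 83, q_2 = 5*5 + 1 = 26.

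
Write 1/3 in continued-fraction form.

Run the Euclidean algorithm on 1 and 3; the successive quotients are the partial quotients a_0, a_1, ... (each step inverts the fractional part left over by the previous one):
  1 = 0*3 + 1, so a_0 = 0.
  3 = 3*1 + 0, so a_1 = 3.
The remainder reaches 0 after 2 divisions, so the expansion has 2 partial quotients, read off in order.

[0; 3]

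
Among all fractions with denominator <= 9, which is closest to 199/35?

Expand x = 199/35 as a continued fraction with the Euclidean algorithm:
  199 = 5*35 + 24, so a_0 = 5.
  35 = 1*24 + 11, so a_1 = 1.
  24 = 2*11 + 2, so a_2 = 2.
  11 = 5*2 + 1, so a_3 = 5.
  2 = 2*1 + 0, so a_4 = 2.
so x = [5; 1, 2, 5, 2].
Convergents (p_i = a_i*p_{i-1} + p_{i-2}, q_i = a_i*q_{i-1} + q_{i-2} with p_{-2}=0, p_{-1}=1, q_{-2}=1, q_{-1}=0), until the denominator exceeds 9:
  i=0: a_0=5, p_0 = 5*1 + 0 = 5, q_0 = 5*0 + 1 = 1.
  i=1: a_1=1, p_1 = 1*5 + 1 = 6, q_1 = 1*1 + 0 = 1.
  i=2: a_2=2, p_2 = 2*6 + 5 = 17, q_2 = 2*1 + 1 = 3.
  i=3: a_3=5, p_3 = 5*17 + 6 = 91, q_3 = 5*3 + 1 = 16.
q_3 = 16 > 9, so the last convergent with denominator <= 9 is p_2/q_2 = 17/3.
The closest fraction with denominator <= 9 is either p_2/q_2 or the intermediate fraction (k*p_2 + p_1)/(k*q_2 + q_1) with the largest k >= 1 whose denominator stays <= 9; these approach x as k grows, and every other convergent or intermediate fraction in range is farther away.
Largest k: floor((9 - q_1)/q_2) = floor((9 - 1)/3) = 2.
That gives (2*17 + 6)/(2*3 + 1) = 40/7.
Compare the errors: |x - 17/3| = |199*3 - 17*35|/(35*3) = 2/105, and |x - 40/7| = |199*7 - 40*35|/(35*7) = 7/245.
Cross-multiplying, 2*245 = 490 < 735 = 7*105, so 2/105 is smaller: the convergent 17/3 is closer to x than 40/7.

17/3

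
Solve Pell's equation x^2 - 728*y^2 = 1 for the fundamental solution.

First expand sqrt(728) as a continued fraction. With x_i = (sqrt(728) + m_i)/d_i and (m_0, d_0) = (0, 1): a_0 = floor(sqrt(728)) = 26, since 26^2 = 676 <= 728 < 729 = 27^2.
Iterate m_{i+1} = d_i*a_i - m_i, d_{i+1} = (728 - m_{i+1}^2)/d_i, a_{i+1} = floor((a_0 + m_{i+1})/d_{i+1}):
  m_1 = 1*26 - 0 = 26, d_1 = (728 - 26^2)/1 = 52/1 = 52, a_1 = floor((26 + 26)/52) = 1.
  m_2 = 52*1 - 26 = 26, d_2 = (728 - 26^2)/52 = 52/52 = 1, a_2 = floor((26 + 26)/1) = 52.
  m_3 = 1*52 - 26 = 26, d_3 = (728 - 26^2)/1 = 52/1 = 52: (m_3, d_3) = (m_1, d_1) = (26, 52), so from here the quotients repeat a_1, a_2; the period length is 2.
So sqrt(728) = [26; (1, 52)] with period length k = 2.
k is even, so the fundamental solution of x^2 - 728y^2 = 1 is (p_{k-1}, q_{k-1}) = (p_1, q_1); compute convergents through index 1.
Convergents (p_i = a_i*p_{i-1} + p_{i-2}, q_i = a_i*q_{i-1} + q_{i-2} with p_{-2}=0, p_{-1}=1, q_{-2}=1, q_{-1}=0):
  i=0: a_0=26, p_0 = 26*1 + 0 = 26, q_0 = 26*0 + 1 = 1.
  i=1: a_1=1, p_1 = 1*26 + 1 = 27, q_1 = 1*1 + 0 = 1.
Check: 27^2 - 728*1^2 = 729 - 728 = 1, so (x, y) = (27, 1) solves the equation, and by the theorem it is the least positive solution.

(x, y) = (27, 1)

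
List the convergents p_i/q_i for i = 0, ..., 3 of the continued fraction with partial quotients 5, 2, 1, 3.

5/1, 11/2, 16/3, 59/11

Using the convergent recurrence p_i = a_i*p_{i-1} + p_{i-2}, q_i = a_i*q_{i-1} + q_{i-2} with p_{-2}=0, p_{-1}=1, q_{-2}=1, q_{-1}=0:
  i=0: a_0=5, p_0 = 5*1 + 0 = 5, q_0 = 5*0 + 1 = 1.
  i=1: a_1=2, p_1 = 2*5 + 1 = 11, q_1 = 2*1 + 0 = 2.
  i=2: a_2=1, p_2 = 1*11 + 5 = 16, q_2 = 1*2 + 1 = 3.
  i=3: a_3=3, p_3 = 3*16 + 11 = 59, q_3 = 3*3 + 2 = 11.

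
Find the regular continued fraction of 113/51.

[2; 4, 1, 1, 1, 3]

Run the Euclidean algorithm on 113 and 51; the successive quotients are the partial quotients a_0, a_1, ... (each step inverts the fractional part left over by the previous one):
  113 = 2*51 + 11, so a_0 = 2.
  51 = 4*11 + 7, so a_1 = 4.
  11 = 1*7 + 4, so a_2 = 1.
  7 = 1*4 + 3, so a_3 = 1.
  4 = 1*3 + 1, so a_4 = 1.
  3 = 3*1 + 0, so a_5 = 3.
The remainder reaches 0 after 6 divisions, so the expansion has 6 partial quotients, read off in order.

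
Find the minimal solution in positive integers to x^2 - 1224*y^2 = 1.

First expand sqrt(1224) as a continued fraction. With x_i = (sqrt(1224) + m_i)/d_i and (m_0, d_0) = (0, 1): a_0 = floor(sqrt(1224)) = 34, since 34^2 = 1156 <= 1224 < 1225 = 35^2.
Iterate m_{i+1} = d_i*a_i - m_i, d_{i+1} = (1224 - m_{i+1}^2)/d_i, a_{i+1} = floor((a_0 + m_{i+1})/d_{i+1}):
  m_1 = 1*34 - 0 = 34, d_1 = (1224 - 34^2)/1 = 68/1 = 68, a_1 = floor((34 + 34)/68) = 1.
  m_2 = 68*1 - 34 = 34, d_2 = (1224 - 34^2)/68 = 68/68 = 1, a_2 = floor((34 + 34)/1) = 68.
  m_3 = 1*68 - 34 = 34, d_3 = (1224 - 34^2)/1 = 68/1 = 68: (m_3, d_3) = (m_1, d_1) = (34, 68), so from here the quotients repeat a_1, a_2; the period length is 2.
So sqrt(1224) = [34; (1, 68)] with period length k = 2.
k is even, so the fundamental solution of x^2 - 1224y^2 = 1 is (p_{k-1}, q_{k-1}) = (p_1, q_1); compute convergents through index 1.
Convergents (p_i = a_i*p_{i-1} + p_{i-2}, q_i = a_i*q_{i-1} + q_{i-2} with p_{-2}=0, p_{-1}=1, q_{-2}=1, q_{-1}=0):
  i=0: a_0=34, p_0 = 34*1 + 0 = 34, q_0 = 34*0 + 1 = 1.
  i=1: a_1=1, p_1 = 1*34 + 1 = 35, q_1 = 1*1 + 0 = 1.
Check: 35^2 - 1224*1^2 = 1225 - 1224 = 1, so (x, y) = (35, 1) solves the equation, and by the theorem it is the least positive solution.

(x, y) = (35, 1)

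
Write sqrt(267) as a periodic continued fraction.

Write x_i = (sqrt(267) + m_i)/d_i with (m_0, d_0) = (0, 1). a_0 = floor(sqrt(267)) = 16, since 16^2 = 256 <= 267 < 289 = 17^2.
Iterate m_{i+1} = d_i*a_i - m_i, d_{i+1} = (267 - m_{i+1}^2)/d_i, a_{i+1} = floor((a_0 + m_{i+1})/d_{i+1}):
  m_1 = 1*16 - 0 = 16, d_1 = (267 - 16^2)/1 = 11/1 = 11, a_1 = floor((16 + 16)/11) = 2.
  m_2 = 11*2 - 16 = 6, d_2 = (267 - 6^2)/11 = 231/11 = 21, a_2 = floor((16 + 6)/21) = 1.
  m_3 = 21*1 - 6 = 15, d_3 = (267 - 15^2)/21 = 42/21 = 2, a_3 = floor((16 + 15)/2) = 15.
  m_4 = 2*15 - 15 = 15, d_4 = (267 - 15^2)/2 = 42/2 = 21, a_4 = floor((16 + 15)/21) = 1.
  m_5 = 21*1 - 15 = 6, d_5 = (267 - 6^2)/21 = 231/21 = 11, a_5 = floor((16 + 6)/11) = 2.
  m_6 = 11*2 - 6 = 16, d_6 = (267 - 16^2)/11 = 11/11 = 1, a_6 = floor((16 + 16)/1) = 32.
  m_7 = 1*32 - 16 = 16, d_7 = (267 - 16^2)/1 = 11/1 = 11: (m_7, d_7) = (m_1, d_1) = (16, 11), so from here the quotients repeat a_1, ..., a_6; the period length is 6.
Hence the expansion of sqrt(267) is a_0 = 16 followed by the repeating block 2, 1, 15, 1, 2, 32 (period 6).

[16; (2, 1, 15, 1, 2, 32)]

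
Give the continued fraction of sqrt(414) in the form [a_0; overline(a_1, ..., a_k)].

Write x_i = (sqrt(414) + m_i)/d_i with (m_0, d_0) = (0, 1). a_0 = floor(sqrt(414)) = 20, since 20^2 = 400 <= 414 < 441 = 21^2.
Iterate m_{i+1} = d_i*a_i - m_i, d_{i+1} = (414 - m_{i+1}^2)/d_i, a_{i+1} = floor((a_0 + m_{i+1})/d_{i+1}):
  m_1 = 1*20 - 0 = 20, d_1 = (414 - 20^2)/1 = 14/1 = 14, a_1 = floor((20 + 20)/14) = 2.
  m_2 = 14*2 - 20 = 8, d_2 = (414 - 8^2)/14 = 350/14 = 25, a_2 = floor((20 + 8)/25) = 1.
  m_3 = 25*1 - 8 = 17, d_3 = (414 - 17^2)/25 = 125/25 = 5, a_3 = floor((20 + 17)/5) = 7.
  m_4 = 5*7 - 17 = 18, d_4 = (414 - 18^2)/5 = 90/5 = 18, a_4 = floor((20 + 18)/18) = 2.
  m_5 = 18*2 - 18 = 18, d_5 = (414 - 18^2)/18 = 90/18 = 5, a_5 = floor((20 + 18)/5) = 7.
  m_6 = 5*7 - 18 = 17, d_6 = (414 - 17^2)/5 = 125/5 = 25, a_6 = floor((20 + 17)/25) = 1.
  m_7 = 25*1 - 17 = 8, d_7 = (414 - 8^2)/25 = 350/25 = 14, a_7 = floor((20 + 8)/14) = 2.
  m_8 = 14*2 - 8 = 20, d_8 = (414 - 20^2)/14 = 14/14 = 1, a_8 = floor((20 + 20)/1) = 40.
  m_9 = 1*40 - 20 = 20, d_9 = (414 - 20^2)/1 = 14/1 = 14: (m_9, d_9) = (m_1, d_1) = (20, 14), so from here the quotients repeat a_1, ..., a_8; the period length is 8.
Hence the expansion of sqrt(414) is a_0 = 20 followed by the repeating block 2, 1, 7, 2, 7, 1, 2, 40 (period 8).

[20; overline(2, 1, 7, 2, 7, 1, 2, 40)]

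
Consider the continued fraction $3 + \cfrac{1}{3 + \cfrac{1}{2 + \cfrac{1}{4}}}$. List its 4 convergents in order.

3/1, 10/3, 23/7, 102/31

Using the convergent recurrence p_i = a_i*p_{i-1} + p_{i-2}, q_i = a_i*q_{i-1} + q_{i-2} with p_{-2}=0, p_{-1}=1, q_{-2}=1, q_{-1}=0:
  i=0: a_0=3, p_0 = 3*1 + 0 = 3, q_0 = 3*0 + 1 = 1.
  i=1: a_1=3, p_1 = 3*3 + 1 = 10, q_1 = 3*1 + 0 = 3.
  i=2: a_2=2, p_2 = 2*10 + 3 = 23, q_2 = 2*3 + 1 = 7.
  i=3: a_3=4, p_3 = 4*23 + 10 = 102, q_3 = 4*7 + 3 = 31.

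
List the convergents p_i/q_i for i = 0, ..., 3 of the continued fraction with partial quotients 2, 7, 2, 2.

Using the convergent recurrence p_i = a_i*p_{i-1} + p_{i-2}, q_i = a_i*q_{i-1} + q_{i-2} with p_{-2}=0, p_{-1}=1, q_{-2}=1, q_{-1}=0:
  i=0: a_0=2, p_0 = 2*1 + 0 = 2, q_0 = 2*0 + 1 = 1.
  i=1: a_1=7, p_1 = 7*2 + 1 = 15, q_1 = 7*1 + 0 = 7.
  i=2: a_2=2, p_2 = 2*15 + 2 = 32, q_2 = 2*7 + 1 = 15.
  i=3: a_3=2, p_3 = 2*32 + 15 = 79, q_3 = 2*15 + 7 = 37.

2/1, 15/7, 32/15, 79/37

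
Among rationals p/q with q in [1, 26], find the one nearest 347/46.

181/24

Expand x = 347/46 as a continued fraction with the Euclidean algorithm:
  347 = 7*46 + 25, so a_0 = 7.
  46 = 1*25 + 21, so a_1 = 1.
  25 = 1*21 + 4, so a_2 = 1.
  21 = 5*4 + 1, so a_3 = 5.
  4 = 4*1 + 0, so a_4 = 4.
so x = [7; 1, 1, 5, 4].
Convergents (p_i = a_i*p_{i-1} + p_{i-2}, q_i = a_i*q_{i-1} + q_{i-2} with p_{-2}=0, p_{-1}=1, q_{-2}=1, q_{-1}=0), until the denominator exceeds 26:
  i=0: a_0=7, p_0 = 7*1 + 0 = 7, q_0 = 7*0 + 1 = 1.
  i=1: a_1=1, p_1 = 1*7 + 1 = 8, q_1 = 1*1 + 0 = 1.
  i=2: a_2=1, p_2 = 1*8 + 7 = 15, q_2 = 1*1 + 1 = 2.
  i=3: a_3=5, p_3 = 5*15 + 8 = 83, q_3 = 5*2 + 1 = 11.
  i=4: a_4=4, p_4 = 4*83 + 15 = 347, q_4 = 4*11 + 2 = 46.
q_4 = 46 > 26, so the last convergent with denominator <= 26 is p_3/q_3 = 83/11.
The closest fraction with denominator <= 26 is either p_3/q_3 or the intermediate fraction (k*p_3 + p_2)/(k*q_3 + q_2) with the largest k >= 1 whose denominator stays <= 26; these approach x as k grows, and every other convergent or intermediate fraction in range is farther away.
Largest k: floor((26 - q_2)/q_3) = floor((26 - 2)/11) = 2.
That gives (2*83 + 15)/(2*11 + 2) = 181/24.
Compare the errors: |x - 83/11| = |347*11 - 83*46|/(46*11) = 1/506, and |x - 181/24| = |347*24 - 181*46|/(46*24) = 2/1104.
Cross-multiplying, 2*506 = 1012 < 1104 = 1*1104, so 2/1104 is smaller: the intermediate fraction 181/24 is closer to x than 83/11.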